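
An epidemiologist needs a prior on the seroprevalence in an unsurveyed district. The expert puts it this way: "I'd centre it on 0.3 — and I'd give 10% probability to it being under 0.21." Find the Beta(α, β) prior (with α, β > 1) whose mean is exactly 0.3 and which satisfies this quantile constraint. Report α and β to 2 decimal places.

With mean 0.3 fixed, write α = 0.3s, β = 0.7s where s = α+β.
Need P(θ < 0.21) = 0.1 under Beta(0.3s, 0.7s). Normal approximation: (q−m)/√(m(1−m)/s) ≈ z_{0.1} = -1.28, so s ≈ 0.3·0.7·(-1.28)²/(0.21−0.3)² = 42.6.
At s = 42.6: P(θ<0.21) ≈ 0.092. Adjusting to match 0.1 gives s ≈ 39.99.
So α = 0.3·39.99 ≈ 12.00, β = 0.7·39.99 ≈ 27.99.

α ≈ 12.00, β ≈ 27.99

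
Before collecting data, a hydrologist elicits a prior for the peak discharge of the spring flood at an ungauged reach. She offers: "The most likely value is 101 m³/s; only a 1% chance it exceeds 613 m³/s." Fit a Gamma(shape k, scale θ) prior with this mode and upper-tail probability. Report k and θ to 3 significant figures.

Gamma(k,θ) with k>1 has mode (k−1)θ, so θ = 101/(k−1).
Need P(X < 613) = 0.99 with θ tied to k this way. Start at k = 2, θ = 101: P(X<613) ≈ 0.984.
Too low — raise k to concentrate. Iterating converges to k ≈ 2.13.
Then θ = 101/(2.13−1) ≈ 89.

k ≈ 2.13, θ ≈ 89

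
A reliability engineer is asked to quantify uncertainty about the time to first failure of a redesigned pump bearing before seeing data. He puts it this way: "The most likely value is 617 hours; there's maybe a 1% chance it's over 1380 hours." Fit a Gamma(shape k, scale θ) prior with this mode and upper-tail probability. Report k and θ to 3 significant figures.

k ≈ 8.42, θ ≈ 83.2

Gamma(k,θ) with k>1 has mode (k−1)θ, so θ = 617/(k−1).
Need P(X < 1380) = 0.99 with θ tied to k this way. Start at k = 2, θ = 617: P(X<1380) ≈ 0.654.
Too low — raise k to concentrate. Iterating converges to k ≈ 8.42.
Then θ = 617/(8.42−1) ≈ 83.2.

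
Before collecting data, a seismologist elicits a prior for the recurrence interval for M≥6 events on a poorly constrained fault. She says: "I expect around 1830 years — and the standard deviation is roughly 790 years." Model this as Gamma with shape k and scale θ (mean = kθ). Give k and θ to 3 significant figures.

k ≈ 5.37, θ ≈ 341

For Gamma(k, scale θ): mean = kθ, variance = kθ², so CV = 1/√k.
CV = SD/mean = 790/1830 = 0.4317, hence k = 1/CV² = 5.37.
Then θ = mean/k = 1830/5.37 = 341.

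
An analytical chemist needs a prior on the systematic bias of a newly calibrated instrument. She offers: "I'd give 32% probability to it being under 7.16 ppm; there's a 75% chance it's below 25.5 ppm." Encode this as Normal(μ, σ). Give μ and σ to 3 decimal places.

μ = 14.670, σ = 16.057

The p-quantile of Normal(μ,σ) is μ + z_p·σ, with z_{0.32} = -0.4677 and z_{0.75} = 0.6745.
Eliminate σ: μ = (z₂·x₁ − z₁·x₂)/(z₂ − z₁) = (0.6745·7.16 − (-0.4677)·25.5)/1.142 = 14.670.
Then σ = (x₂ − x₁)/(z₂ − z₁) = (25.5 − 7.16)/1.142 = 16.057.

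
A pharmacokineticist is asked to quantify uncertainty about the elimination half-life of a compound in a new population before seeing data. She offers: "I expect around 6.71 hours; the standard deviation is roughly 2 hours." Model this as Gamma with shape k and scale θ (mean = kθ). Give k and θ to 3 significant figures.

For Gamma(k, scale θ): mean = kθ, variance = kθ², so CV = 1/√k.
CV = SD/mean = 2/6.71 = 0.2981, hence k = 1/CV² = 11.3.
Then θ = mean/k = 6.71/11.3 = 0.596.

k ≈ 11.3, θ ≈ 0.596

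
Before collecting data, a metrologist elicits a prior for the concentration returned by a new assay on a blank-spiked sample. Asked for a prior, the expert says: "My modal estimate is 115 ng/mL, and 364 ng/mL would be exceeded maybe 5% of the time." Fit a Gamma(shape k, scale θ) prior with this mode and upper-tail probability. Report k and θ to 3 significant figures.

Gamma(k,θ) with k>1 has mode (k−1)θ, so θ = 115/(k−1).
Need P(X < 364) = 0.95 with θ tied to k this way. Start at k = 2, θ = 115: P(X<364) ≈ 0.824.
Too low — raise k to concentrate. Iterating converges to k ≈ 2.98.
Then θ = 115/(2.98−1) ≈ 58.1.

k ≈ 2.98, θ ≈ 58.1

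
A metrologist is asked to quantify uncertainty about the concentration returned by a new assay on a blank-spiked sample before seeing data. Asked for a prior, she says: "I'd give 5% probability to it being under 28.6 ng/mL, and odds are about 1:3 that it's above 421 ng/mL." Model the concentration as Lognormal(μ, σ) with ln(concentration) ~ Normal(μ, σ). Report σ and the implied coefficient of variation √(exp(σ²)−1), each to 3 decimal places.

σ ≈ 1.159, CV ≈ 1.684

If T ~ Lognormal(μ,σ) then ln T ~ Normal(μ,σ), so the p-quantile of ln T is μ + z_p·σ.
ln(28.6) = 3.353 and ln(421) = 6.043; z_{0.05} = -1.645, z_{0.75} = 0.6745.
σ = (6.043 − 3.353)/(0.6745 − (-1.645)) = 1.159.
μ = 3.353 − (-1.645)·1.159 = 5.261.
CV = √(exp(σ²)−1) = √(exp(1.3444)−1) = 1.684.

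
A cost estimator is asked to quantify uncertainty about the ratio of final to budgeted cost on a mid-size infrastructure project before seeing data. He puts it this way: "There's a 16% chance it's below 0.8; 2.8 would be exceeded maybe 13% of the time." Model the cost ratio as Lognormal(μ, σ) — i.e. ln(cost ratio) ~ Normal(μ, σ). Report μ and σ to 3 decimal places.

μ ≈ 0.364, σ ≈ 0.591

If T ~ Lognormal(μ,σ) then ln T ~ Normal(μ,σ), so the p-quantile of ln T is μ + z_p·σ.
ln(0.8) = -0.2231 and ln(2.8) = 1.03; z_{0.16} = -0.9945, z_{0.87} = 1.126.
σ = (1.03 − -0.2231)/(1.126 − (-0.9945)) = 0.591.
μ = -0.2231 − (-0.9945)·0.591 = 0.364.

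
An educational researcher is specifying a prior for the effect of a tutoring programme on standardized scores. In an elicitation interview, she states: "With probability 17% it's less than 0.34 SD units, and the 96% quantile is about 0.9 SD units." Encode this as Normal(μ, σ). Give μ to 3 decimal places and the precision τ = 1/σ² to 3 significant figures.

For Normal(μ,σ), the p-quantile is μ + z_p·σ. Here z_{0.17} = -0.9542, z_{0.96} = 1.751.
So 0.34 = μ − 0.9542σ and 0.9 = μ + 1.751σ.
Subtracting: σ = (0.9 − 0.34)/(1.751 − (-0.9542)) = 0.207.
Then μ = 0.34 − (-0.9542)·0.207 = 0.538.
Precision τ = 1/σ² = 1/0.207² = 23.3.

μ = 0.538, τ = 23.3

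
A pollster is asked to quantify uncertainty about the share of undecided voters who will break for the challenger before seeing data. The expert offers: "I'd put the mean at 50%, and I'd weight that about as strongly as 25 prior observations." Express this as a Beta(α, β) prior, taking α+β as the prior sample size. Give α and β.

Under the effective-sample-size interpretation, Beta(α, β) has prior mean α/(α+β) and prior sample size α+β.
So α+β = 25 and α/(α+β) = 0.5, giving α = 0.5·25 = 12.5 and β = 25 − 12.5 = 12.5.

α = 12.5, β = 12.5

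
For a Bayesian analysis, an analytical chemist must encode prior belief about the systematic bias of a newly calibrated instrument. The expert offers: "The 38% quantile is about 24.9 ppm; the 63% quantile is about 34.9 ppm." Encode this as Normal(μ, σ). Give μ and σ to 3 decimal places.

For Normal(μ,σ), the p-quantile is μ + z_p·σ. Here z_{0.38} = -0.3055, z_{0.63} = 0.3319.
So 24.9 = μ − 0.3055σ and 34.9 = μ + 0.3319σ.
Subtracting: σ = (34.9 − 24.9)/(0.3319 − (-0.3055)) = 15.690.
Then μ = 24.9 − (-0.3055)·15.690 = 29.693.

μ = 29.693, σ = 15.690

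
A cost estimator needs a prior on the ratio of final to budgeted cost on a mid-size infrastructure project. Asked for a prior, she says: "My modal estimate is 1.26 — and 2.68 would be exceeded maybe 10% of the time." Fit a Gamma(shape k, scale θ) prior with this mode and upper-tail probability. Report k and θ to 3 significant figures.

Gamma(k,θ) with k>1 has mode (k−1)θ, so θ = 1.26/(k−1).
Need P(X < 2.68) = 0.9 with θ tied to k this way. Start at k = 2, θ = 1.26: P(X<2.68) ≈ 0.627.
Too low — raise k to concentrate. Iterating converges to k ≈ 4.37.
Then θ = 1.26/(4.37−1) ≈ 0.373.

k ≈ 4.37, θ ≈ 0.373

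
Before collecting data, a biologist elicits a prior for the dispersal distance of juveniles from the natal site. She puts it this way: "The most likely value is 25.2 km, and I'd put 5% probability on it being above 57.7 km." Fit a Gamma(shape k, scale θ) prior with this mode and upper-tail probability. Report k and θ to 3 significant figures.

k ≈ 4.99, θ ≈ 6.31

Gamma(k,θ) with k>1 has mode (k−1)θ, so θ = 25.2/(k−1).
Need P(X < 57.7) = 0.95 with θ tied to k this way. Start at k = 2, θ = 25.2: P(X<57.7) ≈ 0.667.
Too low — raise k to concentrate. Iterating converges to k ≈ 4.99.
Then θ = 25.2/(4.99−1) ≈ 6.31.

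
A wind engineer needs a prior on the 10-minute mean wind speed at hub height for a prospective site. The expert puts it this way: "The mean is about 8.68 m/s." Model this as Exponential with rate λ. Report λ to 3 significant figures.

Exponential mean = 1/λ, so λ = 1/8.68 = 0.115.

λ ≈ 0.115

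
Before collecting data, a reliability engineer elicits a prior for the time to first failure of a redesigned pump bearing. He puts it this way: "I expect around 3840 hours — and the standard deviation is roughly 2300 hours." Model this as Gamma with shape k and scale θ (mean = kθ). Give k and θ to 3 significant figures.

k ≈ 2.79, θ ≈ 1380

For Gamma(k, scale θ): mean = kθ, variance = kθ², so CV = 1/√k.
CV = SD/mean = 2300/3840 = 0.599, hence k = 1/CV² = 2.79.
Then θ = mean/k = 3840/2.79 = 1380.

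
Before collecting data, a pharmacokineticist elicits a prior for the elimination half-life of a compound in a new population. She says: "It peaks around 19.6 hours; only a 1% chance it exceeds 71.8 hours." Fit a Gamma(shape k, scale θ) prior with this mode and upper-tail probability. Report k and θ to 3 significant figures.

Gamma(k,θ) with k>1 has mode (k−1)θ, so θ = 19.6/(k−1).
Need P(X < 71.8) = 0.99 with θ tied to k this way. Start at k = 2, θ = 19.6: P(X<71.8) ≈ 0.880.
Too low — raise k to concentrate. Iterating converges to k ≈ 3.54.
Then θ = 19.6/(3.54−1) ≈ 7.72.

k ≈ 3.54, θ ≈ 7.72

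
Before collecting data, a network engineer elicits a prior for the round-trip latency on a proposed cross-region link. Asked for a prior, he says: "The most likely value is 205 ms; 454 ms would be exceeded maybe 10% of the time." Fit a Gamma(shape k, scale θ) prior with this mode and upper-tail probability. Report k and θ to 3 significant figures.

Gamma(k,θ) with k>1 has mode (k−1)θ, so θ = 205/(k−1).
Need P(X < 454) = 0.9 with θ tied to k this way. Start at k = 2, θ = 205: P(X<454) ≈ 0.649.
Too low — raise k to concentrate. Iterating converges to k ≈ 4.04.
Then θ = 205/(4.04−1) ≈ 67.4.

k ≈ 4.04, θ ≈ 67.4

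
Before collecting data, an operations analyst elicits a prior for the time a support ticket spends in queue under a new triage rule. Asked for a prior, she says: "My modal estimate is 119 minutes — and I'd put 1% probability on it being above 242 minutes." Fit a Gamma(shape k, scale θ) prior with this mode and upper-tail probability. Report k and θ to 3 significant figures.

k ≈ 10.7, θ ≈ 12.2

Gamma(k,θ) with k>1 has mode (k−1)θ, so θ = 119/(k−1).
Need P(X < 242) = 0.99 with θ tied to k this way. Start at k = 2, θ = 119: P(X<242) ≈ 0.603.
Too low — raise k to concentrate. Iterating converges to k ≈ 10.7.
Then θ = 119/(10.7−1) ≈ 12.2.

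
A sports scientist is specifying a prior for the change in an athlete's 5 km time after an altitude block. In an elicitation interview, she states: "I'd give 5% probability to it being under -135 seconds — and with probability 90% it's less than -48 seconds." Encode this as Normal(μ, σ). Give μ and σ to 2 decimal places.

μ = -86.10, σ = 29.73

For Normal(μ,σ), the p-quantile is μ + z_p·σ. Here z_{0.05} = -1.645, z_{0.9} = 1.282.
So -135 = μ − 1.645σ and -48 = μ + 1.282σ.
Subtracting: σ = (-48 − -135)/(1.282 − (-1.645)) = 29.73.
Then μ = -135 − (-1.645)·29.73 = -86.10.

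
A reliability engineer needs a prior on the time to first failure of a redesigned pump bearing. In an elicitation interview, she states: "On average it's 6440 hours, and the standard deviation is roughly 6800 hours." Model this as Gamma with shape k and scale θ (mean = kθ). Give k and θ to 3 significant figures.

k ≈ 0.897, θ ≈ 7180

For Gamma(k, scale θ): mean = kθ, variance = kθ², so CV = 1/√k.
CV = SD/mean = 6800/6440 = 1.056, hence k = 1/CV² = 0.897.
Then θ = mean/k = 6440/0.897 = 7180.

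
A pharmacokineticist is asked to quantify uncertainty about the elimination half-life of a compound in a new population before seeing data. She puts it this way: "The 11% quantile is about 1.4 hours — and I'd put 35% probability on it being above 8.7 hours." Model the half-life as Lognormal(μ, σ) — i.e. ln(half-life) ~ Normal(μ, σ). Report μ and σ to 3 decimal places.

If T ~ Lognormal(μ,σ) then ln T ~ Normal(μ,σ), so the p-quantile of ln T is μ + z_p·σ.
ln(1.4) = 0.3365 and ln(8.7) = 2.163; z_{0.11} = -1.227, z_{0.65} = 0.3853.
σ = (2.163 − 0.3365)/(0.3853 − (-1.227)) = 1.133.
μ = 0.3365 − (-1.227)·1.133 = 1.727.

μ ≈ 1.727, σ ≈ 1.133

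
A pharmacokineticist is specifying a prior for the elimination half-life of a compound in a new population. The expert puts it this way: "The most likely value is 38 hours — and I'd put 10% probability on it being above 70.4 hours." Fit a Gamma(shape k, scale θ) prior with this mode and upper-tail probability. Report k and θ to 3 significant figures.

k ≈ 6.02, θ ≈ 7.57

Gamma(k,θ) with k>1 has mode (k−1)θ, so θ = 38/(k−1).
Need P(X < 70.4) = 0.9 with θ tied to k this way. Start at k = 2, θ = 38: P(X<70.4) ≈ 0.553.
Too low — raise k to concentrate. Iterating converges to k ≈ 6.02.
Then θ = 38/(6.02−1) ≈ 7.57.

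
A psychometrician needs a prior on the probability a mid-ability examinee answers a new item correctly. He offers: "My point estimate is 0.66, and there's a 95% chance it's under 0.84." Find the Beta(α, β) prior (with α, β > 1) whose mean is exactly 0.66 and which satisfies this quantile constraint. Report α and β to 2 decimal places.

α ≈ 10.18, β ≈ 5.24

With mean 0.66 fixed, write α = 0.66s, β = 0.34s where s = α+β.
Need P(θ < 0.84) = 0.95 under Beta(0.66s, 0.34s). Normal approximation: (q−m)/√(m(1−m)/s) ≈ z_{0.95} = 1.64, so s ≈ 0.66·0.34·(1.64)²/(0.84−0.66)² = 18.7.
At s = 18.7: P(θ<0.84) ≈ 0.966. Adjusting to match 0.95 gives s ≈ 15.42.
So α = 0.66·15.42 ≈ 10.18, β = 0.34·15.42 ≈ 5.24.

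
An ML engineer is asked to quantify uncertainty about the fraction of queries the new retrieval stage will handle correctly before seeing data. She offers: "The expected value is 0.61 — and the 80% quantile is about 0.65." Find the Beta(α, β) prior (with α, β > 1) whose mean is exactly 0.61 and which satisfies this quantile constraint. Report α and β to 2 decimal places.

With mean 0.61 fixed, write α = 0.61s, β = 0.39s where s = α+β.
Need P(θ < 0.65) = 0.8 under Beta(0.61s, 0.39s). Normal approximation: (q−m)/√(m(1−m)/s) ≈ z_{0.8} = 0.842, so s ≈ 0.61·0.39·(0.842)²/(0.65−0.61)² = 105.3.
At s = 105.3: P(θ<0.65) ≈ 0.799. Adjusting to match 0.8 gives s ≈ 106.44.
So α = 0.61·106.44 ≈ 64.93, β = 0.39·106.44 ≈ 41.51.

α ≈ 64.93, β ≈ 41.51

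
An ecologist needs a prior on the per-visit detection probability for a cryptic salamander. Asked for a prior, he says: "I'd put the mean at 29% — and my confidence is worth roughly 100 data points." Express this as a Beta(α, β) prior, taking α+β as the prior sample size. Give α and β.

Under the effective-sample-size interpretation, Beta(α, β) has prior mean α/(α+β) and prior sample size α+β.
So α+β = 100 and α/(α+β) = 0.29, giving α = 0.29·100 = 29 and β = 100 − 29 = 71.

α = 29, β = 71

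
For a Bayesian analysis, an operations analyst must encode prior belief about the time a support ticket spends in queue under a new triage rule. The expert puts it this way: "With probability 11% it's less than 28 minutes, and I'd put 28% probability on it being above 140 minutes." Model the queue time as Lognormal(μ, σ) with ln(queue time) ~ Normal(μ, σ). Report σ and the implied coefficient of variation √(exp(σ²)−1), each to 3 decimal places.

σ ≈ 0.890, CV ≈ 1.098

If T ~ Lognormal(μ,σ) then ln T ~ Normal(μ,σ), so the p-quantile of ln T is μ + z_p·σ.
ln(28) = 3.332 and ln(140) = 4.942; z_{0.11} = -1.227, z_{0.72} = 0.5828.
σ = (4.942 − 3.332)/(0.5828 − (-1.227)) = 0.890.
μ = 3.332 − (-1.227)·0.890 = 4.423.
CV = √(exp(σ²)−1) = √(exp(0.7912)−1) = 1.098.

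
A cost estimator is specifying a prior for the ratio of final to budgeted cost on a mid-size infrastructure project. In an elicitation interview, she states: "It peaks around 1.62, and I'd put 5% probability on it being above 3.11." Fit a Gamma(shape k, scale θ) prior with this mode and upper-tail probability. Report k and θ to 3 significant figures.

Gamma(k,θ) with k>1 has mode (k−1)θ, so θ = 1.62/(k−1).
Need P(X < 3.11) = 0.95 with θ tied to k this way. Start at k = 2, θ = 1.62: P(X<3.11) ≈ 0.572.
Too low — raise k to concentrate. Iterating converges to k ≈ 7.53.
Then θ = 1.62/(7.53−1) ≈ 0.248.

k ≈ 7.53, θ ≈ 0.248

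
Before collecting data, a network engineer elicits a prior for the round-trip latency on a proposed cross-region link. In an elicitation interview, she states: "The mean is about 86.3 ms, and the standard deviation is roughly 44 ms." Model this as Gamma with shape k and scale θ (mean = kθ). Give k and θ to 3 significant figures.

k ≈ 3.85, θ ≈ 22.4

For Gamma(k, scale θ): mean = kθ, variance = kθ², so CV = 1/√k.
CV = SD/mean = 44/86.3 = 0.5098, hence k = 1/CV² = 3.85.
Then θ = mean/k = 86.3/3.85 = 22.4.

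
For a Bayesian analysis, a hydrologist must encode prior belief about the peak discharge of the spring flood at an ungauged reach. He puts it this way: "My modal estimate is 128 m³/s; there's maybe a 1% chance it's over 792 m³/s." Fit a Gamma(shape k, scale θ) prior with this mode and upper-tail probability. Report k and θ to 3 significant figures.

k ≈ 2.1, θ ≈ 116

Gamma(k,θ) with k>1 has mode (k−1)θ, so θ = 128/(k−1).
Need P(X < 792) = 0.99 with θ tied to k this way. Start at k = 2, θ = 128: P(X<792) ≈ 0.985.
Too low — raise k to concentrate. Iterating converges to k ≈ 2.1.
Then θ = 128/(2.1−1) ≈ 116.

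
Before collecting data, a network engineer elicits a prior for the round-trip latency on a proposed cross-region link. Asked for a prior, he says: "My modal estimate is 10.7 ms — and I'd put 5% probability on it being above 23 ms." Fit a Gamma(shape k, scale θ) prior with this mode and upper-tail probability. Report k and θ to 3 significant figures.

Gamma(k,θ) with k>1 has mode (k−1)θ, so θ = 10.7/(k−1).
Need P(X < 23) = 0.95 with θ tied to k this way. Start at k = 2, θ = 10.7: P(X<23) ≈ 0.633.
Too low — raise k to concentrate. Iterating converges to k ≈ 5.71.
Then θ = 10.7/(5.71−1) ≈ 2.27.

k ≈ 5.71, θ ≈ 2.27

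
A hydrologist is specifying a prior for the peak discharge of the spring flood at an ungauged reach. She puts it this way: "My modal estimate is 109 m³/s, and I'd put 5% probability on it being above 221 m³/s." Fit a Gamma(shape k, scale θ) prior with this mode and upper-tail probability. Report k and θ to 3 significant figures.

Gamma(k,θ) with k>1 has mode (k−1)θ, so θ = 109/(k−1).
Need P(X < 221) = 0.95 with θ tied to k this way. Start at k = 2, θ = 109: P(X<221) ≈ 0.601.
Too low — raise k to concentrate. Iterating converges to k ≈ 6.54.
Then θ = 109/(6.54−1) ≈ 19.7.

k ≈ 6.54, θ ≈ 19.7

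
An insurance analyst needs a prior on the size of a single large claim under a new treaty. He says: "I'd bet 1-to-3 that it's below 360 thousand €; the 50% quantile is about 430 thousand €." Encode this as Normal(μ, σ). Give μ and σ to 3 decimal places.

The p-quantile of Normal(μ,σ) is μ + z_p·σ, with z_{0.25} = -0.6745 and z_{0.5} = 0.
Eliminate σ: μ = (z₂·x₁ − z₁·x₂)/(z₂ − z₁) = (0·360 − (-0.6745)·430)/0.6745 = 430.000.
Then σ = (x₂ − x₁)/(z₂ − z₁) = (430 − 360)/0.6745 = 103.782.

μ = 430.000, σ = 103.782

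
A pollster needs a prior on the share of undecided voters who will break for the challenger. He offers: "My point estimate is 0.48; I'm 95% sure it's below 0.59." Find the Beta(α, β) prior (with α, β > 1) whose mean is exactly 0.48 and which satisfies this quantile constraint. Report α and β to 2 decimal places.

With mean 0.48 fixed, write α = 0.48s, β = 0.52s where s = α+β.
Need P(θ < 0.59) = 0.95 under Beta(0.48s, 0.52s). Normal approximation: (q−m)/√(m(1−m)/s) ≈ z_{0.95} = 1.64, so s ≈ 0.48·0.52·(1.64)²/(0.59−0.48)² = 55.8.
At s = 55.8: P(θ<0.59) ≈ 0.951. Adjusting to match 0.95 gives s ≈ 55.36.
So α = 0.48·55.36 ≈ 26.57, β = 0.52·55.36 ≈ 28.79.

α ≈ 26.57, β ≈ 28.79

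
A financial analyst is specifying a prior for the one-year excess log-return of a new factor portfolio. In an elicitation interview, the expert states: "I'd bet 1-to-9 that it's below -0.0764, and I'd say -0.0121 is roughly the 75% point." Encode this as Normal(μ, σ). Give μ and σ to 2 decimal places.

For Normal(μ,σ), the p-quantile is μ + z_p·σ. Here z_{0.1} = -1.282, z_{0.75} = 0.6745.
So -0.0764 = μ − 1.282σ and -0.0121 = μ + 0.6745σ.
Subtracting: σ = (-0.0121 − -0.0764)/(0.6745 − (-1.282)) = 0.03.
Then μ = -0.0764 − (-1.282)·0.03 = -0.03.

μ = -0.03, σ = 0.03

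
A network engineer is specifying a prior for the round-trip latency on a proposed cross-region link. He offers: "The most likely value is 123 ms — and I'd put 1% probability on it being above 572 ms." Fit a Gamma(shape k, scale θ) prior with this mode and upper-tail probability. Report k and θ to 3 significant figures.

k ≈ 2.7, θ ≈ 72.5

Gamma(k,θ) with k>1 has mode (k−1)θ, so θ = 123/(k−1).
Need P(X < 572) = 0.99 with θ tied to k this way. Start at k = 2, θ = 123: P(X<572) ≈ 0.946.
Too low — raise k to concentrate. Iterating converges to k ≈ 2.7.
Then θ = 123/(2.7−1) ≈ 72.5.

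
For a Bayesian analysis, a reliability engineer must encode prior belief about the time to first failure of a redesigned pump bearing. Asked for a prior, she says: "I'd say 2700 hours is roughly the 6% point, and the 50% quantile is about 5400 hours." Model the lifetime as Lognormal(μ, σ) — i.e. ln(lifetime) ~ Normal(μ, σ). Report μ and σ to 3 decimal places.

μ ≈ 8.594, σ ≈ 0.446

If T ~ Lognormal(μ,σ) then ln T ~ Normal(μ,σ), so the p-quantile of ln T is μ + z_p·σ.
ln(2700) = 7.901 and ln(5400) = 8.594; z_{0.06} = -1.555, z_{0.5} = 0.
σ = (8.594 − 7.901)/(0 − (-1.555)) = 0.446.
μ = 7.901 − (-1.555)·0.446 = 8.594.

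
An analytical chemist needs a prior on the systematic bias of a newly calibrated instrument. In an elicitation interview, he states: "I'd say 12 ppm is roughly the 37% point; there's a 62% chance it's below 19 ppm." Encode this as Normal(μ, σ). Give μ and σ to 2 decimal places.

μ = 15.64, σ = 10.98

For Normal(μ,σ), the p-quantile is μ + z_p·σ. Here z_{0.37} = -0.3319, z_{0.62} = 0.3055.
So 12 = μ − 0.3319σ and 19 = μ + 0.3055σ.
Subtracting: σ = (19 − 12)/(0.3055 − (-0.3319)) = 10.98.
Then μ = 12 − (-0.3319)·10.98 = 15.64.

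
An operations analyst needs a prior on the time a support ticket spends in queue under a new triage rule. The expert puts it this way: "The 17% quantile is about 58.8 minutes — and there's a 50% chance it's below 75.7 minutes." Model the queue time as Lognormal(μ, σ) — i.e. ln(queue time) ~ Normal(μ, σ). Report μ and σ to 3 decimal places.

μ ≈ 4.327, σ ≈ 0.265

If T ~ Lognormal(μ,σ) then ln T ~ Normal(μ,σ), so the p-quantile of ln T is μ + z_p·σ.
ln(58.8) = 4.074 and ln(75.7) = 4.327; z_{0.17} = -0.9542, z_{0.5} = 0.
σ = (4.327 − 4.074)/(0 − (-0.9542)) = 0.265.
μ = 4.074 − (-0.9542)·0.265 = 4.327.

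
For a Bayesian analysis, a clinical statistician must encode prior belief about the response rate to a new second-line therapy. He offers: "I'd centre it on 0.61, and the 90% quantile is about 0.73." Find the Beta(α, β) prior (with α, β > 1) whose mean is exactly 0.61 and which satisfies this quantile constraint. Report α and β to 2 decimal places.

α ≈ 15.79, β ≈ 10.10

With mean 0.61 fixed, write α = 0.61s, β = 0.39s where s = α+β.
Need P(θ < 0.73) = 0.9 under Beta(0.61s, 0.39s). Normal approximation: (q−m)/√(m(1−m)/s) ≈ z_{0.9} = 1.28, so s ≈ 0.61·0.39·(1.28)²/(0.73−0.61)² = 27.1.
At s = 27.1: P(θ<0.73) ≈ 0.906. Adjusting to match 0.9 gives s ≈ 25.88.
So α = 0.61·25.88 ≈ 15.79, β = 0.39·25.88 ≈ 10.10.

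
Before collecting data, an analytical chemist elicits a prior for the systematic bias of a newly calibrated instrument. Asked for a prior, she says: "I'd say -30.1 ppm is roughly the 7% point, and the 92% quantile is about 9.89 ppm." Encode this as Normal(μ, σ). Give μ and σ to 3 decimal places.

μ = -9.614, σ = 13.881

The p-quantile of Normal(μ,σ) is μ + z_p·σ, with z_{0.07} = -1.476 and z_{0.92} = 1.405.
Eliminate σ: μ = (z₂·x₁ − z₁·x₂)/(z₂ − z₁) = (1.405·-30.1 − (-1.476)·9.89)/2.881 = -9.614.
Then σ = (x₂ − x₁)/(z₂ − z₁) = (9.89 − -30.1)/2.881 = 13.881.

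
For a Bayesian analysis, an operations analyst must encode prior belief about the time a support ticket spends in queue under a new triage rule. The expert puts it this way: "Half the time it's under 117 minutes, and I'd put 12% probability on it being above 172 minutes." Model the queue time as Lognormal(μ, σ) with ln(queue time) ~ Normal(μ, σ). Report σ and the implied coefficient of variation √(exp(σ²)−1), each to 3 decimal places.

If T ~ Lognormal(μ,σ) then ln T ~ Normal(μ,σ), so the p-quantile of ln T is μ + z_p·σ.
ln(117) = 4.762 and ln(172) = 5.147; z_{0.5} = 0, z_{0.88} = 1.175.
σ = (5.147 − 4.762)/(1.175 − (0)) = 0.328.
μ = 4.762 − (0)·0.328 = 4.762.
CV = √(exp(σ²)−1) = √(exp(0.1075)−1) = 0.337.

σ ≈ 0.328, CV ≈ 0.337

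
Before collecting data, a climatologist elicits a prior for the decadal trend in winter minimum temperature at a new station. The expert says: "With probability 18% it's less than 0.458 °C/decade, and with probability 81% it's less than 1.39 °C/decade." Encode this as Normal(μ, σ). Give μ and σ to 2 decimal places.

For Normal(μ,σ), the p-quantile is μ + z_p·σ. Here z_{0.18} = -0.9154, z_{0.81} = 0.8779.
So 0.458 = μ − 0.9154σ and 1.39 = μ + 0.8779σ.
Subtracting: σ = (1.39 − 0.458)/(0.8779 − (-0.9154)) = 0.52.
Then μ = 0.458 − (-0.9154)·0.52 = 0.93.

μ = 0.93, σ = 0.52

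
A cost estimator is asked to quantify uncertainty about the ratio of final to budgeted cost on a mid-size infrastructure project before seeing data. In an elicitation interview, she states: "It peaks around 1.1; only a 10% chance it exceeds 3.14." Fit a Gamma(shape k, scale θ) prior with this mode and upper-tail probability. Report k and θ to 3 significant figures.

k ≈ 2.73, θ ≈ 0.634

Gamma(k,θ) with k>1 has mode (k−1)θ, so θ = 1.1/(k−1).
Need P(X < 3.14) = 0.9 with θ tied to k this way. Start at k = 2, θ = 1.1: P(X<3.14) ≈ 0.778.
Too low — raise k to concentrate. Iterating converges to k ≈ 2.73.
Then θ = 1.1/(2.73−1) ≈ 0.634.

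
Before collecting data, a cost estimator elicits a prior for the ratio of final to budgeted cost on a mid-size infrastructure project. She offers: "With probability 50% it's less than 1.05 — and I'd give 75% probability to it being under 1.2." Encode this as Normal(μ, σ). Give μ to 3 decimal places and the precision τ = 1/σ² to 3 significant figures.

For Normal(μ,σ), the p-quantile is μ + z_p·σ. Here z_{0.5} = 0, z_{0.75} = 0.6745.
So 1.05 = μ + 0σ and 1.2 = μ + 0.6745σ.
Subtracting: σ = (1.2 − 1.05)/(0.6745 − (0)) = 0.222.
Then μ = 1.05 − (0)·0.222 = 1.050.
Precision τ = 1/σ² = 1/0.2224² = 20.2.

μ = 1.050, τ = 20.2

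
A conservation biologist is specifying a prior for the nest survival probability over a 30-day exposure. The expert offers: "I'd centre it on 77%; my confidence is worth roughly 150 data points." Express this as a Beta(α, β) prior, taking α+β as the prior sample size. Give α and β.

Under the effective-sample-size interpretation, Beta(α, β) has prior mean α/(α+β) and prior sample size α+β.
So α+β = 150 and α/(α+β) = 0.77, giving α = 0.77·150 = 115.5 and β = 150 − 115.5 = 34.5.

α = 115.5, β = 34.5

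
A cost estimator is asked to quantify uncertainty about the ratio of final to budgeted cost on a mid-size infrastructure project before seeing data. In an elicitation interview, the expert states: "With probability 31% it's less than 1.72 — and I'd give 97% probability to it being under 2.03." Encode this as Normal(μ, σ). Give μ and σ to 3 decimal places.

The p-quantile of Normal(μ,σ) is μ + z_p·σ, with z_{0.31} = -0.4959 and z_{0.97} = 1.881.
Eliminate σ: μ = (z₂·x₁ − z₁·x₂)/(z₂ − z₁) = (1.881·1.72 − (-0.4959)·2.03)/2.377 = 1.785.
Then σ = (x₂ − x₁)/(z₂ − z₁) = (2.03 − 1.72)/2.377 = 0.130.

μ = 1.785, σ = 0.130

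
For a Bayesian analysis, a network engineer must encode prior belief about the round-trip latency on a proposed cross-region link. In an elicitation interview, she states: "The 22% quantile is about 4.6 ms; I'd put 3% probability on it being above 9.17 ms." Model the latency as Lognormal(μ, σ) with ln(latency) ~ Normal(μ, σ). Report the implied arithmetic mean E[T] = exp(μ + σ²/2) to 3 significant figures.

E[T] ≈ 5.82 ms

If T ~ Lognormal(μ,σ) then ln T ~ Normal(μ,σ), so the p-quantile of ln T is μ + z_p·σ.
ln(4.6) = 1.526 and ln(9.17) = 2.216; z_{0.22} = -0.7722, z_{0.97} = 1.881.
σ = (2.216 − 1.526)/(1.881 − (-0.7722)) = 0.260.
μ = 1.526 − (-0.7722)·0.260 = 1.727.
E[T] = exp(μ + σ²/2) = exp(1.727 + 0.0338) = 5.82 ms.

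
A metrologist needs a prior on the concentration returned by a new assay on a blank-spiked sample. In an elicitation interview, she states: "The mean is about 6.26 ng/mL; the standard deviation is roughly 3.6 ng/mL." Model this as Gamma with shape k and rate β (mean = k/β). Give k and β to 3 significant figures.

For Gamma(k, rate β): mean = k/β, variance = k/β², so CV = 1/√k.
CV = SD/mean = 3.6/6.26 = 0.5751, hence k = 1/CV² = 3.02.
Then β = k/mean = 3.02/6.26 = 0.483.

k ≈ 3.02, β ≈ 0.483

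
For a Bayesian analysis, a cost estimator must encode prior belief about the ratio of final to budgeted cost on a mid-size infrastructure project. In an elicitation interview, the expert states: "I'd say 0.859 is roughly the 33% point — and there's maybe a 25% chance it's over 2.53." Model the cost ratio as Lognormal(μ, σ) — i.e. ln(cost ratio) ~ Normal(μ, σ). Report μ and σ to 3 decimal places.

μ ≈ 0.274, σ ≈ 0.969

If T ~ Lognormal(μ,σ) then ln T ~ Normal(μ,σ), so the p-quantile of ln T is μ + z_p·σ.
ln(0.859) = -0.152 and ln(2.53) = 0.9282; z_{0.33} = -0.4399, z_{0.75} = 0.6745.
σ = (0.9282 − -0.152)/(0.6745 − (-0.4399)) = 0.969.
μ = -0.152 − (-0.4399)·0.969 = 0.274.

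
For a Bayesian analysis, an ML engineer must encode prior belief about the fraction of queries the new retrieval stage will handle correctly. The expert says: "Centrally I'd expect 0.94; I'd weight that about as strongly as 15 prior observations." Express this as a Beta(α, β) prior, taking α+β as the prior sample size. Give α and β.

α = 14.1, β = 0.9

Under the effective-sample-size interpretation, Beta(α, β) has prior mean α/(α+β) and prior sample size α+β.
So α+β = 15 and α/(α+β) = 0.94, giving α = 0.94·15 = 14.1 and β = 15 − 14.1 = 0.9.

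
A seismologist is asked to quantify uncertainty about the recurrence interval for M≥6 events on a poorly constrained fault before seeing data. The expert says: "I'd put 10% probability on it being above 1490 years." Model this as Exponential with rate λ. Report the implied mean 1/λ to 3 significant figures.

P(T > 1490.0) = e^(−λ·1490.0) = 0.1, so λ = −ln(0.1)/1490.0 = 0.00155.
Mean = 1/λ = 647 years.

mean ≈ 647 years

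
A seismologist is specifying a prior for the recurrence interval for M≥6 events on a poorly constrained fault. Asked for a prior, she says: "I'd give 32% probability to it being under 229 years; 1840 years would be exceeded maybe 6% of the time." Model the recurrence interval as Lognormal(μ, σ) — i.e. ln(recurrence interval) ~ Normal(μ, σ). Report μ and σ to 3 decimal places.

If T ~ Lognormal(μ,σ) then ln T ~ Normal(μ,σ), so the p-quantile of ln T is μ + z_p·σ.
ln(229) = 5.434 and ln(1840) = 7.518; z_{0.32} = -0.4677, z_{0.94} = 1.555.
σ = (7.518 − 5.434)/(1.555 − (-0.4677)) = 1.030.
μ = 5.434 − (-0.4677)·1.030 = 5.916.

μ ≈ 5.916, σ ≈ 1.030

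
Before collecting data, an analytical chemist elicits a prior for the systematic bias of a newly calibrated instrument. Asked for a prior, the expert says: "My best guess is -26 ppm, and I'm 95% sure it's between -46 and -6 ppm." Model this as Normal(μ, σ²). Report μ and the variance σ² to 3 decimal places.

A symmetric 95% interval runs μ ± z·σ with z = 1.96.
Half-width = 20, so σ = 20/1.96 = 10.2043 and σ² = 104.127.
μ is the stated best guess, -26.000.

μ = -26.000, σ² = 104.127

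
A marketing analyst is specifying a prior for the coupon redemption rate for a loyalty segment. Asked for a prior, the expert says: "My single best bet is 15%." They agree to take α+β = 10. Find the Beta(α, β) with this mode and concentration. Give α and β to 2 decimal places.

For α,β > 1 the Beta mode is (α−1)/(α+β−2). With α+β = 10, the mode is (α−1)/8.
Set (α−1)/8 = 0.15 → α = 1 + 0.15·8 = 2.20.
β = 10 − α = 7.80.

α = 2.20, β = 7.80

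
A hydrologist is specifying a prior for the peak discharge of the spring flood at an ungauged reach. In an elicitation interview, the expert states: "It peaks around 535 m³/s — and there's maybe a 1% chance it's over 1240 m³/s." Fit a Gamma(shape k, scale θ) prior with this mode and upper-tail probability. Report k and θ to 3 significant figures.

Gamma(k,θ) with k>1 has mode (k−1)θ, so θ = 535/(k−1).
Need P(X < 1240) = 0.99 with θ tied to k this way. Start at k = 2, θ = 535: P(X<1240) ≈ 0.673.
Too low — raise k to concentrate. Iterating converges to k ≈ 7.75.
Then θ = 535/(7.75−1) ≈ 79.3.

k ≈ 7.75, θ ≈ 79.3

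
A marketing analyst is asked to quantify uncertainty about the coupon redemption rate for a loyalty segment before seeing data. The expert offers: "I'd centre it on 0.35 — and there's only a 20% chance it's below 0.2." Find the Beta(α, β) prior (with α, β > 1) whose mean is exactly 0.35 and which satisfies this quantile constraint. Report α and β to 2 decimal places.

With mean 0.35 fixed, write α = 0.35s, β = 0.65s where s = α+β.
Need P(θ < 0.2) = 0.2 under Beta(0.35s, 0.65s). Normal approximation: (q−m)/√(m(1−m)/s) ≈ z_{0.2} = -0.842, so s ≈ 0.35·0.65·(-0.842)²/(0.2−0.35)² = 7.2.
At s = 7.2: P(θ<0.2) ≈ 0.206. Adjusting to match 0.2 gives s ≈ 7.43.
So α = 0.35·7.43 ≈ 2.60, β = 0.65·7.43 ≈ 4.83.

α ≈ 2.60, β ≈ 4.83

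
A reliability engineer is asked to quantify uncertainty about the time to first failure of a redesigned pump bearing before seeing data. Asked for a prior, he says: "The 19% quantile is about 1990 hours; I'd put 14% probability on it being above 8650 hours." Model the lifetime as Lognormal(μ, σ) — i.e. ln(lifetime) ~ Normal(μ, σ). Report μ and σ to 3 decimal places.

If T ~ Lognormal(μ,σ) then ln T ~ Normal(μ,σ), so the p-quantile of ln T is μ + z_p·σ.
ln(1990) = 7.596 and ln(8650) = 9.065; z_{0.19} = -0.8779, z_{0.86} = 1.08.
σ = (9.065 − 7.596)/(1.08 − (-0.8779)) = 0.750.
μ = 7.596 − (-0.8779)·0.750 = 8.255.

μ ≈ 8.255, σ ≈ 0.750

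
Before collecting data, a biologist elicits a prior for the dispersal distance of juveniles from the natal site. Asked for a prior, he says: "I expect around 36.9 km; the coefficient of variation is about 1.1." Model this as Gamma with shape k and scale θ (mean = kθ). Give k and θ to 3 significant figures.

k ≈ 0.826, θ ≈ 44.6

For Gamma(k, scale θ): mean = kθ, variance = kθ², so CV = 1/√k.
CV = 1.1, hence k = 1/CV² = 0.826.
Then θ = mean/k = 36.9/0.826 = 44.6.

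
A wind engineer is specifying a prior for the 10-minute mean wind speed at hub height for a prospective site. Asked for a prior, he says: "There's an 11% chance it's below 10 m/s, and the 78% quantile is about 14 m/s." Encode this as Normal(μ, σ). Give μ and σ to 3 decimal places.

μ = 12.455, σ = 2.001

The p-quantile of Normal(μ,σ) is μ + z_p·σ, with z_{0.11} = -1.227 and z_{0.78} = 0.7722.
Eliminate σ: μ = (z₂·x₁ − z₁·x₂)/(z₂ − z₁) = (0.7722·10 − (-1.227)·14)/1.999 = 12.455.
Then σ = (x₂ − x₁)/(z₂ − z₁) = (14 − 10)/1.999 = 2.001.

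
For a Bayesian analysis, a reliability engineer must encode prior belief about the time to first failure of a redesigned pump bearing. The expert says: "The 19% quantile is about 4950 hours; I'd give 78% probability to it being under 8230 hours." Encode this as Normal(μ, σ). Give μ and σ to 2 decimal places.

For Normal(μ,σ), the p-quantile is μ + z_p·σ. Here z_{0.19} = -0.8779, z_{0.78} = 0.7722.
So 4950 = μ − 0.8779σ and 8230 = μ + 0.7722σ.
Subtracting: σ = (8230 − 4950)/(0.7722 − (-0.8779)) = 1987.77.
Then μ = 4950 − (-0.8779)·1987.77 = 6695.06.

μ = 6695.06, σ = 1987.77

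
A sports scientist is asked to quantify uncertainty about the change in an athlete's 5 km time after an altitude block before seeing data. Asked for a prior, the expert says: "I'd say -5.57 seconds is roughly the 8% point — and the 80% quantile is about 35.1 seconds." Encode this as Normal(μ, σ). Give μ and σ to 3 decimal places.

For Normal(μ,σ), the p-quantile is μ + z_p·σ. Here z_{0.08} = -1.405, z_{0.8} = 0.8416.
So -5.57 = μ − 1.405σ and 35.1 = μ + 0.8416σ.
Subtracting: σ = (35.1 − -5.57)/(0.8416 − (-1.405)) = 18.102.
Then μ = -5.57 − (-1.405)·18.102 = 19.865.

μ = 19.865, σ = 18.102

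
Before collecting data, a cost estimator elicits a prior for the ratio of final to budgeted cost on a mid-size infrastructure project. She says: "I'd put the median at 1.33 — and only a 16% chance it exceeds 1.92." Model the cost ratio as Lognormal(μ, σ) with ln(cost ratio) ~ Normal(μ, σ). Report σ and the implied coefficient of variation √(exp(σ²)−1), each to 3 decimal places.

σ ≈ 0.369, CV ≈ 0.382

If T ~ Lognormal(μ,σ) then ln T ~ Normal(μ,σ), so the p-quantile of ln T is μ + z_p·σ.
ln(1.33) = 0.2852 and ln(1.92) = 0.6523; z_{0.5} = 0, z_{0.84} = 0.9945.
σ = (0.6523 − 0.2852)/(0.9945 − (0)) = 0.369.
μ = 0.2852 − (0)·0.369 = 0.285.
CV = √(exp(σ²)−1) = √(exp(0.1363)−1) = 0.382.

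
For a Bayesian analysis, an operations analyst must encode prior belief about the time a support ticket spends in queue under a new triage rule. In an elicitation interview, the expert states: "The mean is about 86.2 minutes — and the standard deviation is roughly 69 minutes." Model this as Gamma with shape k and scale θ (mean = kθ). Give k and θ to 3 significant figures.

For Gamma(k, scale θ): mean = kθ, variance = kθ², so CV = 1/√k.
CV = SD/mean = 69/86.2 = 0.8005, hence k = 1/CV² = 1.56.
Then θ = mean/k = 86.2/1.56 = 55.2.

k ≈ 1.56, θ ≈ 55.2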